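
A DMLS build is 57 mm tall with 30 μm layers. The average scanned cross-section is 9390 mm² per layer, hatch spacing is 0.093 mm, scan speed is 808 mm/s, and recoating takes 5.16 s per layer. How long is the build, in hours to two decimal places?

Layers = ⌈57/0.03⌉ = 1900.
Scan path per layer = 9390 / 0.093, so 100967.7 mm.
Per-layer scan time = 100967.7 / 808, so 124.96 s.
Per-layer time: 124.96 + 5.16 → 130.12 s.
1900 layers × 130.12 s/layer = 247228 s, i.e. 68.67 hours.

68.67 hours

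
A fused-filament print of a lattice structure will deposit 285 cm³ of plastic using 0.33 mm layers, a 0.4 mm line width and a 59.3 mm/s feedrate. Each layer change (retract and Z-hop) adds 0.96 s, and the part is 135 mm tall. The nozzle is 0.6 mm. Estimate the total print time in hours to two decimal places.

10.22 hours

Line area = 0.33 × 0.4, so 0.132 mm².
Toolpath length = 285 cm³ / 0.132 mm² = 285000 / 0.132 = 2159090.9 mm.
Extrusion time: 2159090.9 / 59.3 → 36409.6 s.
Layers = ⌈135/0.33⌉ = 410.
Non-print overhead = 410 × 0.96, so 393.6 s.
Total = 36409.6 + 393.6 = 36803.2 s = 10.22 hours.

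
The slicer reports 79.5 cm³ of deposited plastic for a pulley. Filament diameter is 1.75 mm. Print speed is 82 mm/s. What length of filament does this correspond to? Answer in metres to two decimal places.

33.05 m

Cross-section of 1.75 mm filament: π·(1.75/2)² = 2.4053 mm².
L = 79500 mm³ / 2.4053 mm² = 33052.01 mm, i.e. 33.05 m.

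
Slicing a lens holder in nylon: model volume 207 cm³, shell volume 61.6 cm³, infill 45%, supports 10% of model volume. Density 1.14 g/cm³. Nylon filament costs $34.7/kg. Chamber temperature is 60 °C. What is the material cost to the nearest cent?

$5.84

Volume inside the shell = 207 − 61.6, so 145.4 cm³.
Deposited infill = 0.45 × 145.4, so 65.43 cm³.
Support = 0.10 × 207 = 20.7 cm³.
Total extruded = 61.6 + 65.43 + 20.7 = 147.73 cm³.
Mass = 147.73 × 1.14, so 168.4122 g.
Cost = 168.4122 g / 1000 × $34.7/kg = $5.84.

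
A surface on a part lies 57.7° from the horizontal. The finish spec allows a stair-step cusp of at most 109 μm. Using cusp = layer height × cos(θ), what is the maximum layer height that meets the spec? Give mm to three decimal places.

0.204 mm

Layer height = cusp / cos(57.7°) = 0.109 / 0.5344 = 0.204 mm.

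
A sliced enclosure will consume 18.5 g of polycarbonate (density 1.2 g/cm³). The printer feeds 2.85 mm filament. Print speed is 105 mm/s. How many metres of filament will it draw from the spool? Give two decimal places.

Extruded volume: 18.5/1.2 = 15.4167 cm³ (15416.7 mm³).
Cross-section of 2.85 mm filament: π·(2.85/2)² = 6.3794 mm².
Length = 15416.7 / 6.3794 = 2416.64 mm = 2.42 m.

2.42 m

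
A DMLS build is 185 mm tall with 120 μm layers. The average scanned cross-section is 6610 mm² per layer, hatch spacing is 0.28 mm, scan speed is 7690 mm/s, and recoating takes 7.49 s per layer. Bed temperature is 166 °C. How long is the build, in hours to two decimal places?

Layer count = ceil(185 / 0.12) = 1542.
Per-layer scan distance: 6610 / 0.28 → 23607.1 mm.
Per-layer scan time = 23607.1 / 7690 = 3.0698 s.
Time per layer: 3.0698 + 7.49 → 10.5598 s.
Build time = 1542 × 10.5598 = 16283.2116 s = 4.52 hours.

4.52 hours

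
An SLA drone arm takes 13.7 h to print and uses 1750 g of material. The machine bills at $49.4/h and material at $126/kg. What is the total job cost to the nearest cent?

Machine cost = 49.4 × 13.7, so $676.78.
Material charge = 126 × 1750/1000, so $220.50.
Job cost: 676.78 + 220.50 = $897.28.

$897.28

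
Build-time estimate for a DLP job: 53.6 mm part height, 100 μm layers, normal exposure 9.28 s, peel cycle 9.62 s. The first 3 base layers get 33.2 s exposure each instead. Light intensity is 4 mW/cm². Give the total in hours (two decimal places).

2.83 hours

Layer count = ceil(53.6 / 0.1) = 536.
Base layers = 3 × (33.2 + 9.62), so 128.46 s.
Remaining layers = 533 × (9.28 + 9.62), so 10073.7 s.
Total = 128.46 + 10073.7 = 10202.16 s = 2.83 hours.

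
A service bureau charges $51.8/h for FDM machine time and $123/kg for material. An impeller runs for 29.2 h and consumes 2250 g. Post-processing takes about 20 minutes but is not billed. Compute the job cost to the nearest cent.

$1789.31

Machine cost = 51.8 × 29.2, so $1512.56.
Material charge = 123 × 2250/1000, so $276.75.
Job cost: 1512.56 + 276.75 = $1789.31.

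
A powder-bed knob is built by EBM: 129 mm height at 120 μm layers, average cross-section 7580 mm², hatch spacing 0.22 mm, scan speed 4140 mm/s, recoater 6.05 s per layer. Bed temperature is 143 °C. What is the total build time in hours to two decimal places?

Layer count = ceil(129 / 0.12) = 1075.
Hatch length per layer: 7580 / 0.22 → 34454.5 mm.
Scan time per layer = 34454.5 / 4140 = 8.3223 s.
Layer cycle = 8.3223 + 6.05, so 14.3723 s.
Build time = 1075 × 14.3723 = 15450.2225 s = 4.29 hours.

4.29 hours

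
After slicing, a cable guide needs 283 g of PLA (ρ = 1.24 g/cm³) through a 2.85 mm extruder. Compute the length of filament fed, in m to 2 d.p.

Extruded volume: 283/1.24 = 228.2258 cm³ (228225.8 mm³).
Filament cross-section = π × (2.85/2)² = 6.3794 mm².
L = V/A = 228225.8/6.3794 = 35775.43 mm → 35.78 m.

35.78 m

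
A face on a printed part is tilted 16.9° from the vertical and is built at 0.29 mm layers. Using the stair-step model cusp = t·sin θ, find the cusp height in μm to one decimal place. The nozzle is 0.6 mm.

84.3 μm

h_c = t·sin θ = 0.29 × 0.2907 = 0.084303 mm (84.3 μm).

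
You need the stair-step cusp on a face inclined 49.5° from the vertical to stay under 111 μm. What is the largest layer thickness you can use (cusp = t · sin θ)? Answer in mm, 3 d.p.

t = h_c / sin θ = 0.111 / 0.7604 = 0.146 mm.

0.146 mm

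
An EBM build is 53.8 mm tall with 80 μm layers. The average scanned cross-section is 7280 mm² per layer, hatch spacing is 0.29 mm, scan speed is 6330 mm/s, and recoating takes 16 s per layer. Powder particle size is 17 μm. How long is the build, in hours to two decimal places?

Number of layers: 53.8 / 0.08 → 673 (rounded up).
Hatch length per layer = 7280 / 0.29 = 25103.4 mm.
Per-layer scan time = 25103.4 / 6330, so 3.9658 s.
Per-layer time = 3.9658 + 16, so 19.9658 s.
673 layers × 19.9658 s/layer = 13436.9834 s, i.e. 3.73 hours.

3.73 hours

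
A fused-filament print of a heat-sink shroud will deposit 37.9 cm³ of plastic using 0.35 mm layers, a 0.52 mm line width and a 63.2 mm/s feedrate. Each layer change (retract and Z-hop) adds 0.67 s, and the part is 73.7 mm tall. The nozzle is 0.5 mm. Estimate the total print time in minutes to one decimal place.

57.3 minutes

Bead cross-section: 0.35 × 0.52 → 0.182 mm².
Toolpath length = 37.9 cm³ / 0.182 mm² = 37900 / 0.182 = 208241.8 mm.
Extrusion time = 208241.8 / 63.2 = 3295 s.
Layer count = ceil(73.7 / 0.35) = 211.
Z-hop total = 211 × 0.67, so 141.37 s.
Altogether 3295 + 141.37 = 3436.37 s, i.e. 57.3 minutes.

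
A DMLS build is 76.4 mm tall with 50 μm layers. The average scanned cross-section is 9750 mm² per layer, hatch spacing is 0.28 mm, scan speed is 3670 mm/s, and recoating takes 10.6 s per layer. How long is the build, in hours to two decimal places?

Layers = ⌈76.4/0.05⌉ = 1528.
Per-layer scan distance = 9750 / 0.28 = 34821.4 mm.
Laser time per layer = 34821.4 / 3670, so 9.4881 s.
Time per layer = 9.4881 + 10.6 = 20.0881 s.
Build time = 1528 × 20.0881 = 30694.6168 s = 8.53 hours.

8.53 hours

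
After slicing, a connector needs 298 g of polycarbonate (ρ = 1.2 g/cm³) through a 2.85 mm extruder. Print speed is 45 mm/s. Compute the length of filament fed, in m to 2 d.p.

Extruded volume: 298/1.2 = 248.3333 cm³ (248333.3 mm³).
Cross-section of 2.85 mm filament: π·(2.85/2)² = 6.3794 mm².
Length = 248333.3 / 6.3794 = 38927.38 mm = 38.93 m.

38.93 m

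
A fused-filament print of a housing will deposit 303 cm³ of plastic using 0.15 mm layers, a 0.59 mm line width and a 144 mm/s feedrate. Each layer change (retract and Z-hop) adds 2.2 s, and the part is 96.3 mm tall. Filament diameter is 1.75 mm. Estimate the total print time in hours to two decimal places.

Line area = 0.15 × 0.59, so 0.0885 mm².
Path length: 303000 mm³ / 0.0885 mm² → 3423728.8 mm.
Print-move time = 3423728.8 / 144, so 23775.9 s.
Layer count = ceil(96.3 / 0.15) = 642.
Non-print overhead: 642 × 2.2 → 1412.4 s.
Total = 23775.9 + 1412.4 = 25188.3 s = 7.00 hours.

7.00 hours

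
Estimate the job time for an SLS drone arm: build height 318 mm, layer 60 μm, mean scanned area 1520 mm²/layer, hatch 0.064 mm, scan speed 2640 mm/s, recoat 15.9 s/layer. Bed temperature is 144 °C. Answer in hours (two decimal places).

Layers = ⌈318/0.06⌉ = 5300.
Scan path per layer = 1520 / 0.064, so 23750 mm.
Laser time per layer: 23750 / 2640 → 8.9962 s.
Per-layer time: 8.9962 + 15.9 → 24.8962 s.
5300 layers × 24.8962 s/layer = 131949.86 s, i.e. 36.65 hours.

36.65 hours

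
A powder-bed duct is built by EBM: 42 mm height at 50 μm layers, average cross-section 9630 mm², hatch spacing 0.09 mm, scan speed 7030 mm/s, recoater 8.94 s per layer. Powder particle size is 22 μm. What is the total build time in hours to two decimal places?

5.64 hours

Number of layers: 42 / 0.05 → 840 (rounded up).
Scan path per layer = 9630 / 0.09 = 107000 mm.
Per-layer scan time = 107000 / 7030 = 15.2205 s.
Per-layer time = 15.2205 + 8.94, so 24.1605 s.
840 layers × 24.1605 s/layer = 20294.82 s, i.e. 5.64 hours.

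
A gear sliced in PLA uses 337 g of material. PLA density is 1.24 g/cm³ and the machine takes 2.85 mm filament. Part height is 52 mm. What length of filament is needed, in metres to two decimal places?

Extruded volume: 337/1.24 = 271.7742 cm³ (271774.2 mm³).
Filament cross-section = π × (2.85/2)² = 6.3794 mm².
L = V/A = 271774.2/6.3794 = 42601.84 mm → 42.60 m.

42.60 m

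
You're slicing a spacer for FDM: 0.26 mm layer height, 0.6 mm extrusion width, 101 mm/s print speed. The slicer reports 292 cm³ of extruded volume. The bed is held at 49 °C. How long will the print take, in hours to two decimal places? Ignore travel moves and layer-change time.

5.15 hours

Bead cross-section: 0.26 × 0.6 → 0.156 mm².
Toolpath length = 292 cm³ / 0.156 mm² = 292000 / 0.156 = 1871794.9 mm.
Extrusion time = 1871794.9 / 101 = 18532.6 s.
That's 18532.6 s → 5.15 hours.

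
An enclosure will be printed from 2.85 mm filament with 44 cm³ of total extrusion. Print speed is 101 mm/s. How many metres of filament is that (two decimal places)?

6.90 m

Cross-section of 2.85 mm filament: π·(2.85/2)² = 6.3794 mm².
Length = 44 cm³ / 6.3794 mm² = 44000 / 6.3794 = 6897.2 mm = 6.90 m.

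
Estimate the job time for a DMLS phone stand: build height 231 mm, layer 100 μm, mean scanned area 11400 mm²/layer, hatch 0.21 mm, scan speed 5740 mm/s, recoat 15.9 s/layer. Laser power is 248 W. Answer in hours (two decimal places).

16.27 hours

Layer count = ceil(231 / 0.1) = 2310.
Hatch length per layer: 11400 / 0.21 → 54285.7 mm.
Laser time per layer = 54285.7 / 5740 = 9.4574 s.
Time per layer = 9.4574 + 15.9, so 25.3574 s.
Total: 2310 × 25.3574 s = 58575.594 s → 16.27 hours.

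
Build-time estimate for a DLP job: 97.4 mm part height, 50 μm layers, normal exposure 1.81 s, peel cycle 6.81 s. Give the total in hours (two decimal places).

Layer count = ceil(97.4 / 0.05) = 1948.
Each layer takes = 1.81 + 6.81 = 8.62 s.
Total = 1948 × 8.62 = 16791.76 s = 4.66 hours.

4.66 hours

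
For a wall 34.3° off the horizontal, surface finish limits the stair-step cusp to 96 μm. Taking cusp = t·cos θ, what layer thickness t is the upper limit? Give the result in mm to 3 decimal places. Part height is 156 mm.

t = h_c / cos θ = 0.096 / 0.8261 = 0.116 mm.

0.116 mm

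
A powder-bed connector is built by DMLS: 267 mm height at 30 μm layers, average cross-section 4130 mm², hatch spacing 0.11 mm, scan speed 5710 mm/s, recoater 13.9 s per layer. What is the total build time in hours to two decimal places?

50.62 hours

Layers = ⌈267/0.03⌉ = 8900.
Scan path per layer: 4130 / 0.11 → 37545.5 mm.
Per-layer scan time = 37545.5 / 5710 = 6.5754 s.
Time per layer: 6.5754 + 13.9 → 20.4754 s.
Build time = 8900 × 20.4754 = 182231.06 s = 50.62 hours.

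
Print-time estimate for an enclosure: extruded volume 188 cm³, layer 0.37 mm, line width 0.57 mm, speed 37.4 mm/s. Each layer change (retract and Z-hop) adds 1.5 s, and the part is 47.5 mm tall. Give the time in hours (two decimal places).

Bead cross-section = 0.37 × 0.57, so 0.2109 mm².
Total extruded path = 188000/0.2109 = 891417.7 mm.
Time extruding = 891417.7 / 37.4 = 23834.7 s.
Layer count = ceil(47.5 / 0.37) = 129.
Non-print overhead: 129 × 1.5 → 193.5 s.
Altogether 23834.7 + 193.5 = 24028.2 s, i.e. 6.67 hours.

6.67 hours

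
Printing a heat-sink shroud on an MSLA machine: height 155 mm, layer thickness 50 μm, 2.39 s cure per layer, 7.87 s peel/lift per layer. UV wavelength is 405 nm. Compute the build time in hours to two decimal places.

Layer count = ceil(155 / 0.05) = 3100.
Per-layer time: 2.39 + 7.87 → 10.26 s.
Total = 3100 × 10.26 = 31806 s = 8.84 hours.

8.84 hours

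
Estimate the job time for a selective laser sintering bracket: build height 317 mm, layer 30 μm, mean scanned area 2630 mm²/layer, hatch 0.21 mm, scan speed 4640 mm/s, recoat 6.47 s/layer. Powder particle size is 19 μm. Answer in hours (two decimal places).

Layers = ⌈317/0.03⌉ = 10567.
Hatch length per layer = 2630 / 0.21, so 12523.8 mm.
Laser time per layer: 12523.8 / 4640 → 2.6991 s.
Layer cycle = 2.6991 + 6.47 = 9.1691 s.
Total: 10567 × 9.1691 s = 96889.8797 s → 26.91 hours.

26.91 hours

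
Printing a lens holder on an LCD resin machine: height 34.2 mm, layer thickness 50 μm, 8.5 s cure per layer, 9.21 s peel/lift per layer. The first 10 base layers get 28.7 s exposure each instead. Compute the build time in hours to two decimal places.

3.42 hours

Layers = ⌈34.2/0.05⌉ = 684.
Burn-in layers: 10 × (28.7 + 9.21) → 379.1 s.
Normal layers = 674 × (8.5 + 9.21), so 11936.54 s.
Sum: 379.1 + 11936.54 = 12315.64 s → 3.42 hours.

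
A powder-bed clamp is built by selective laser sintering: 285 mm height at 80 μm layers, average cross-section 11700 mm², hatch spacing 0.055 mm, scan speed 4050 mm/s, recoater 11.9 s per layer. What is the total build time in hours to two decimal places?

Number of layers: 285 / 0.08 → 3563 (rounded up).
Hatch length per layer = 11700 / 0.055 = 212727.3 mm.
Laser time per layer = 212727.3 / 4050, so 52.5253 s.
Layer cycle = 52.5253 + 11.9 = 64.4253 s.
Total: 3563 × 64.4253 s = 229547.3439 s → 63.76 hours.

63.76 hours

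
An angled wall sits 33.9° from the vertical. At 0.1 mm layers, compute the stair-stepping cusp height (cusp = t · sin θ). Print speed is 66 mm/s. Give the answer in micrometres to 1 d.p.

sin(33.9°) = 0.5577, so cusp = 0.1 × 0.5577 = 0.05577 mm → 55.8 μm.

55.8 μm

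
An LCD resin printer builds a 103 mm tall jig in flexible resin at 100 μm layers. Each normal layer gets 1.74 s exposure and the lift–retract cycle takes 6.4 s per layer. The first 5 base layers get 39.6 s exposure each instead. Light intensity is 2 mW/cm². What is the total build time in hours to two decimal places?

2.38 hours

Number of layers: 103 / 0.1 → 1030 (rounded up).
Burn-in layers = 5 × (39.6 + 6.4), so 230 s.
Remaining layers: 1025 × (1.74 + 6.4) → 8343.5 s.
Total = 230 + 8343.5 = 8573.5 s = 2.38 hours.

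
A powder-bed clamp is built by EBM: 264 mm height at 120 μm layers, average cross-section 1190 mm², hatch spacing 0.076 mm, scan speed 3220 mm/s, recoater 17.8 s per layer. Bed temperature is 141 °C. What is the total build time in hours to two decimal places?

Number of layers: 264 / 0.12 → 2200 (rounded up).
Hatch length per layer = 1190 / 0.076, so 15657.9 mm.
Scan time per layer = 15657.9 / 3220, so 4.8627 s.
Layer cycle: 4.8627 + 17.8 → 22.6627 s.
Total: 2200 × 22.6627 s = 49857.94 s → 13.85 hours.

13.85 hours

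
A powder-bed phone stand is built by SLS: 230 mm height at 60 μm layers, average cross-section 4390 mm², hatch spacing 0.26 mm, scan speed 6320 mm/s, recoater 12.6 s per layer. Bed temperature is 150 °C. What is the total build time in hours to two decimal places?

16.26 hours

Layers = ⌈230/0.06⌉ = 3834.
Hatch length per layer: 4390 / 0.26 → 16884.6 mm.
Scan time per layer = 16884.6 / 6320, so 2.6716 s.
Per-layer time = 2.6716 + 12.6 = 15.2716 s.
3834 layers × 15.2716 s/layer = 58551.3144 s, i.e. 16.26 hours.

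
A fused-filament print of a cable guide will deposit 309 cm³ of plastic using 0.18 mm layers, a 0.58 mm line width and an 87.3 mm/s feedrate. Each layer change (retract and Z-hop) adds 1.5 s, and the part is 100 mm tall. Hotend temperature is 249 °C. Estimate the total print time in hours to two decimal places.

Bead cross-section: 0.18 × 0.58 → 0.1044 mm².
Toolpath length = 309 cm³ / 0.1044 mm² = 309000 / 0.1044 = 2959770.1 mm.
Time extruding = 2959770.1 / 87.3, so 33903.4 s.
Number of layers: 100 / 0.18 → 556 (rounded up).
Non-print overhead = 556 × 1.5 = 834 s.
Altogether 33903.4 + 834 = 34737.4 s, i.e. 9.65 hours.

9.65 hours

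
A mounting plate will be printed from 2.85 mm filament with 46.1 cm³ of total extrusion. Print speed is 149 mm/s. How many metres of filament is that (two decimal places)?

Filament cross-section = π × (2.85/2)² = 6.3794 mm².
L = 46100 mm³ / 6.3794 mm² = 7226.38 mm, i.e. 7.23 m.

7.23 m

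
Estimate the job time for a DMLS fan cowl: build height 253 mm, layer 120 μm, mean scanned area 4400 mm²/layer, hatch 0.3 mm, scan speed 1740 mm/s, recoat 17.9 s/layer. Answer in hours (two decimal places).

Layer count = ceil(253 / 0.12) = 2109.
Hatch length per layer = 4400 / 0.3 = 14666.7 mm.
Laser time per layer = 14666.7 / 1740 = 8.4291 s.
Time per layer = 8.4291 + 17.9 = 26.3291 s.
Total: 2109 × 26.3291 s = 55528.0719 s → 15.42 hours.

15.42 hours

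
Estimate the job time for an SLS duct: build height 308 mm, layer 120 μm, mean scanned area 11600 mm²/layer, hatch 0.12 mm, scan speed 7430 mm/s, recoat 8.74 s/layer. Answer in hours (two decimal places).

15.51 hours

Layer count = ceil(308 / 0.12) = 2567.
Hatch length per layer: 11600 / 0.12 → 96666.7 mm.
Scan time per layer: 96666.7 / 7430 → 13.0103 s.
Time per layer = 13.0103 + 8.74 = 21.7503 s.
Build time = 2567 × 21.7503 = 55833.0201 s = 15.51 hours.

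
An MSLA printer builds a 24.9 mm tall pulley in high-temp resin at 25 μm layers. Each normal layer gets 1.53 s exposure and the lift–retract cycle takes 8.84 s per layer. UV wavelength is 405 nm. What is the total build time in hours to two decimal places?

Layer count = ceil(24.9 / 0.025) = 996.
Cycle time = 1.53 + 8.84, so 10.37 s.
Total = 996 × 10.37 = 10328.52 s = 2.87 hours.

2.87 hours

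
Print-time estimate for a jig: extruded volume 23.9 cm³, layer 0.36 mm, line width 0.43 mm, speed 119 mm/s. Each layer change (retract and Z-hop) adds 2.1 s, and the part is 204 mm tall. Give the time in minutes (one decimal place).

41.5 minutes

Extrusion cross-section = 0.36 × 0.43, so 0.1548 mm².
Toolpath length = 23.9 cm³ / 0.1548 mm² = 23900 / 0.1548 = 154392.8 mm.
Print-move time = 154392.8 / 119, so 1297.4 s.
Number of layers: 204 / 0.36 → 567 (rounded up).
Layer-change overhead = 567 × 2.1 = 1190.7 s.
Altogether 1297.4 + 1190.7 = 2488.1 s, i.e. 41.5 minutes.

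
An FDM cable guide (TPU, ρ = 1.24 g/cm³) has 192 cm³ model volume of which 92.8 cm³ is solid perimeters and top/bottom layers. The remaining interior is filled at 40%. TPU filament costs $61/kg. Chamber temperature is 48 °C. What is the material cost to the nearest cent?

Volume inside the shell: 192 − 92.8 → 99.2 cm³.
Infill deposited = 0.40 × 99.2, so 39.68 cm³.
Total printed volume: 92.8 + 39.68 → 132.48 cm³.
Mass = 132.48 × 1.24 = 164.2752 g.
At $61/kg: 164.2752/1000 × 61 = $10.02.

$10.02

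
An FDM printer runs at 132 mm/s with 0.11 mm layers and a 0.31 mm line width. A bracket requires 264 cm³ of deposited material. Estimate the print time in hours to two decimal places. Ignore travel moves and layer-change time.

Extrusion cross-section: 0.11 × 0.31 → 0.0341 mm².
Toolpath length = 264 cm³ / 0.0341 mm² = 264000 / 0.0341 = 7741935.5 mm.
Extrusion time = 7741935.5 / 132 = 58651 s.
Converting: 58651 s = 16.29 hours.

16.29 hours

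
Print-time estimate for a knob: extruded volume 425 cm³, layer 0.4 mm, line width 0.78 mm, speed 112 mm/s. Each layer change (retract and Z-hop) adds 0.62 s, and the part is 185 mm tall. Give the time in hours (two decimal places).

3.46 hours

Extrusion cross-section = 0.4 × 0.78 = 0.312 mm².
Path length: 425000 mm³ / 0.312 mm² → 1362179.5 mm.
Extrusion time = 1362179.5 / 112, so 12162.3 s.
Number of layers: 185 / 0.4 → 463 (rounded up).
Layer-change overhead: 463 × 0.62 → 287.06 s.
Total = 12162.3 + 287.06 = 12449.36 s = 3.46 hours.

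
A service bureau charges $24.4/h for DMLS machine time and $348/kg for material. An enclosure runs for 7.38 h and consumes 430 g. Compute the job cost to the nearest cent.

$329.71

Machine cost = 24.4 × 7.38, so $180.072.
Material charge = 348 × 430/1000, so $149.64.
Job cost: 180.072 + 149.64 = 329.712 ≈ $329.71.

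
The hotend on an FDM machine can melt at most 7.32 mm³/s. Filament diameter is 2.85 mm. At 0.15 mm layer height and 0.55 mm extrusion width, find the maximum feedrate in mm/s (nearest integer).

Bead cross-section = 0.15 × 0.55, so 0.0825 mm².
v_max = Q/A = 7.32/0.0825 = 88.73 mm/s → 89 mm/s.

89 mm/s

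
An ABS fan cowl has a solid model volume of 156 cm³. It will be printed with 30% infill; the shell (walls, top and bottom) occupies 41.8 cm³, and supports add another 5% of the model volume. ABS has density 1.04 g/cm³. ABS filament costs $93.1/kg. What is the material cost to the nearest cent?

$8.12

Infill region = 156 − 41.8 = 114.2 cm³.
Infill volume = 0.30 × 114.2 = 34.26 cm³.
Support = 0.05 × 156 = 7.8 cm³.
Total printed volume = 41.8 + 34.26 + 7.8 = 83.86 cm³.
Mass: 83.86 × 1.04 → 87.2144 g.
At $93.1/kg: 87.2144/1000 × 93.1 = $8.12.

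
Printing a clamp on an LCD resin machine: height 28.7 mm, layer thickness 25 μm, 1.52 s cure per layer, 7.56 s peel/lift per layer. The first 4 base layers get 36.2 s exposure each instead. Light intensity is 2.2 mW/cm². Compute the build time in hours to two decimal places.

2.93 hours

Layer count = ceil(28.7 / 0.025) = 1148.
Burn-in layers = 4 × (36.2 + 7.56) = 175.04 s.
Regular layers = 1144 × (1.52 + 7.56) = 10387.52 s.
Total = 175.04 + 10387.52 = 10562.56 s = 2.93 hours.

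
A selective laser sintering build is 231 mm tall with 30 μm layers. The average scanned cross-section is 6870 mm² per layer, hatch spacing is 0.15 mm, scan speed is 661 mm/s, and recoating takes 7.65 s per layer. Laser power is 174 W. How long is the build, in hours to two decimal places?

164.56 hours

Number of layers: 231 / 0.03 → 7700 (rounded up).
Scan path per layer = 6870 / 0.15 = 45800 mm.
Scan time per layer = 45800 / 661, so 69.289 s.
Per-layer time: 69.289 + 7.65 → 76.939 s.
7700 layers × 76.939 s/layer = 592430.3 s, i.e. 164.56 hours.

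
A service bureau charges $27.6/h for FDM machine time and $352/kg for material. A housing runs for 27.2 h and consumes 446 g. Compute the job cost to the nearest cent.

$907.71

Machine-time cost = 27.6 × 27.2 = $750.72.
Feedstock cost: 352 × 446/1000 → $156.992.
Job cost: 750.72 + 156.992 = 907.712 ≈ $907.71.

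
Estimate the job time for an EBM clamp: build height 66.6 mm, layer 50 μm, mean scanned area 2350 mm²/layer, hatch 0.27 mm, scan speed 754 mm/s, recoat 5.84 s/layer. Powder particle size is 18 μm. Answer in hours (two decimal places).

6.43 hours

Layers = ⌈66.6/0.05⌉ = 1332.
Per-layer scan distance = 2350 / 0.27 = 8703.7 mm.
Per-layer scan time: 8703.7 / 754 → 11.5434 s.
Time per layer = 11.5434 + 5.84, so 17.3834 s.
1332 layers × 17.3834 s/layer = 23154.6888 s, i.e. 6.43 hours.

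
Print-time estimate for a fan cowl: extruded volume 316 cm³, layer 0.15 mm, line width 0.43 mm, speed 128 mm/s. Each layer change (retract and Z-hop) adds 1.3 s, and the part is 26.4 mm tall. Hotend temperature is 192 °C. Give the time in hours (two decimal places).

10.70 hours

Line area = 0.15 × 0.43 = 0.0645 mm².
Path length: 316000 mm³ / 0.0645 mm² → 4899224.8 mm.
Extrusion time = 4899224.8 / 128 = 38275.2 s.
Layer count = ceil(26.4 / 0.15) = 176.
Z-hop total = 176 × 1.3 = 228.8 s.
Total = 38275.2 + 228.8 = 38504 s = 10.70 hours.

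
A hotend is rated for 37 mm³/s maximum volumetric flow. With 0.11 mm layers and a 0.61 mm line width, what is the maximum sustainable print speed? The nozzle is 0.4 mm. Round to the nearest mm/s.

A: 0.11 × 0.61 → 0.0671 mm².
v_max = Q/A = 37/0.0671 = 551.42 mm/s → 551 mm/s.

551 mm/s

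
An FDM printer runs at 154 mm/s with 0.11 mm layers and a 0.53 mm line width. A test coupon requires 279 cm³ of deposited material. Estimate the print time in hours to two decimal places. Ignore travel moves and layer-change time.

Line area: 0.11 × 0.53 → 0.0583 mm².
Path length: 279000 mm³ / 0.0583 mm² → 4785591.8 mm.
Print-move time = 4785591.8 / 154 = 31075.3 s.
Converting: 31075.3 s = 8.63 hours.

8.63 hours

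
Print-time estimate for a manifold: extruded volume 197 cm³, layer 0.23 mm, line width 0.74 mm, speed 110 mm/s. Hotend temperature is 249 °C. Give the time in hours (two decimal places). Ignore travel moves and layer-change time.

Line area: 0.23 × 0.74 → 0.1702 mm².
Total extruded path = 197000/0.1702 = 1157461.8 mm.
Time extruding = 1157461.8 / 110 = 10522.4 s.
In the requested units: 10522.4 s = 2.92 hours.

2.92 hours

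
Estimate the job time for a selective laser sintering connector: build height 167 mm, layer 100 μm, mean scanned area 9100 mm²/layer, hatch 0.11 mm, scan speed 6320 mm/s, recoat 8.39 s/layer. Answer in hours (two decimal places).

Layers = ⌈167/0.1⌉ = 1670.
Scan path per layer: 9100 / 0.11 → 82727.3 mm.
Per-layer scan time = 82727.3 / 6320 = 13.0898 s.
Layer cycle = 13.0898 + 8.39 = 21.4798 s.
Total: 1670 × 21.4798 s = 35871.266 s → 9.96 hours.

9.96 hours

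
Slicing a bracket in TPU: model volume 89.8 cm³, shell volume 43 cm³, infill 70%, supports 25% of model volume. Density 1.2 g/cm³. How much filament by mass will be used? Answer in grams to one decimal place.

117.9 g

Infill region: 89.8 − 43 → 46.8 cm³.
Infill deposited: 0.70 × 46.8 → 32.76 cm³.
Support = 0.25 × 89.8, so 22.45 cm³.
Total printed volume: 43 + 32.76 + 22.45 → 98.21 cm³.
Mass = 98.21 × 1.2 = 117.852 g.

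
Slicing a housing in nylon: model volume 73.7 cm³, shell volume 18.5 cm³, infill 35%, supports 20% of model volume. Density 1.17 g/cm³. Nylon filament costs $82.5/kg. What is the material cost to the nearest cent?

$5.07

Interior volume = 73.7 − 18.5, so 55.2 cm³.
Deposited infill: 0.35 × 55.2 → 19.32 cm³.
Support: 0.20 × 73.7 → 14.74 cm³.
Total printed volume = 18.5 + 19.32 + 14.74 = 52.56 cm³.
Mass: 52.56 × 1.17 → 61.4952 g.
Cost = 61.4952 g / 1000 × $82.5/kg = $5.07.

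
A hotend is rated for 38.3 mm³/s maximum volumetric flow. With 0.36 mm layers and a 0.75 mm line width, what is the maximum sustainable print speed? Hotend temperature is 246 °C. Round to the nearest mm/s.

142 mm/s

A: 0.36 × 0.75 → 0.27 mm².
Max speed = 38.3 / 0.27 = 141.85 ≈ 142 mm/s.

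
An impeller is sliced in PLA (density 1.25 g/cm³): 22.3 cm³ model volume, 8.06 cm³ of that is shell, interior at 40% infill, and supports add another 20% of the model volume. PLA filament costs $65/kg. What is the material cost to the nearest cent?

$1.48

Infill region: 22.3 − 8.06 → 14.24 cm³.
Infill deposited = 0.40 × 14.24 = 5.696 cm³.
Support = 0.20 × 22.3, so 4.46 cm³.
Deposited volume = 8.06 + 5.696 + 4.46 = 18.216 cm³.
Mass = 18.216 × 1.25 = 22.77 g.
Cost = 22.77 g / 1000 × $65/kg = $1.48.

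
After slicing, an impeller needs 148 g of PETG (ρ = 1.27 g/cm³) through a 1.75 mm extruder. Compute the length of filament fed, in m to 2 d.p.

Volume = 148 g / 1.27 g·cm⁻³ = 116.5354 cm³ = 116535.4 mm³.
Cross-section of 1.75 mm filament: π·(1.75/2)² = 2.4053 mm².
Length = 116535.4 / 2.4053 = 48449.42 mm = 48.45 m.

48.45 m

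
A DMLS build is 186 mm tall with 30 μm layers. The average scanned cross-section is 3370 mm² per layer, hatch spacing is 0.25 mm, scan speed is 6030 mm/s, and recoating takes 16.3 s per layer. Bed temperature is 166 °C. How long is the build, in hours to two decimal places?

31.92 hours

Layers = ⌈186/0.03⌉ = 6200.
Hatch length per layer = 3370 / 0.25 = 13480 mm.
Scan time per layer = 13480 / 6030 = 2.2355 s.
Per-layer time = 2.2355 + 16.3, so 18.5355 s.
Total: 6200 × 18.5355 s = 114920.1 s → 31.92 hours.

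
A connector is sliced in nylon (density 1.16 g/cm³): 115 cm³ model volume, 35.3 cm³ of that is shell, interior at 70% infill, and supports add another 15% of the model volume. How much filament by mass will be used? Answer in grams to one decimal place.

125.7 g

Volume inside the shell = 115 − 35.3, so 79.7 cm³.
Infill deposited = 0.70 × 79.7 = 55.79 cm³.
Support: 0.15 × 115 → 17.25 cm³.
Deposited volume: 35.3 + 55.79 + 17.25 → 108.34 cm³.
Mass: 108.34 × 1.16 → 125.6744 g.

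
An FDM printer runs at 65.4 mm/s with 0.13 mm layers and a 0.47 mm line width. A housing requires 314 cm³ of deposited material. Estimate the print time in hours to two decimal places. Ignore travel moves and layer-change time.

21.83 hours

Line area = 0.13 × 0.47 = 0.0611 mm².
Toolpath length = 314 cm³ / 0.0611 mm² = 314000 / 0.0611 = 5139116.2 mm.
Print-move time = 5139116.2 / 65.4 = 78579.8 s.
Converting: 78579.8 s = 21.83 hours.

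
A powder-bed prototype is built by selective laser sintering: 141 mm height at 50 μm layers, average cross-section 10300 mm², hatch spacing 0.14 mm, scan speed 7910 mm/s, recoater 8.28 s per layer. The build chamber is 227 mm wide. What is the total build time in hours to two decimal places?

13.77 hours

Layer count = ceil(141 / 0.05) = 2820.
Hatch length per layer = 10300 / 0.14, so 73571.4 mm.
Per-layer scan time = 73571.4 / 7910 = 9.3011 s.
Layer cycle: 9.3011 + 8.28 → 17.5811 s.
Build time = 2820 × 17.5811 = 49578.702 s = 13.77 hours.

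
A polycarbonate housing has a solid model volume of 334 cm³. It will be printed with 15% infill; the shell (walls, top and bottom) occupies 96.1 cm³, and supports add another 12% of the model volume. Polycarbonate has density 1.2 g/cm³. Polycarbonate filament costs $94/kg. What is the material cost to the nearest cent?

$19.39

Volume inside the shell: 334 − 96.1 → 237.9 cm³.
Infill deposited = 0.15 × 237.9 = 35.685 cm³.
Support: 0.12 × 334 → 40.08 cm³.
Total printed volume: 96.1 + 35.685 + 40.08 → 171.865 cm³.
Mass: 171.865 × 1.2 → 206.238 g.
Cost = 206.238 g / 1000 × $94/kg = $19.39.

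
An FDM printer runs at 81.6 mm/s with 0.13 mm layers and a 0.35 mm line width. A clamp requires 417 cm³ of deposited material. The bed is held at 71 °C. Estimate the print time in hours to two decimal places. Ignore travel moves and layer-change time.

31.20 hours

Bead cross-section = 0.13 × 0.35 = 0.0455 mm².
Total extruded path = 417000/0.0455 = 9164835.2 mm.
Extrusion time = 9164835.2 / 81.6 = 112314.2 s.
112314.2 s = 31.20 hours.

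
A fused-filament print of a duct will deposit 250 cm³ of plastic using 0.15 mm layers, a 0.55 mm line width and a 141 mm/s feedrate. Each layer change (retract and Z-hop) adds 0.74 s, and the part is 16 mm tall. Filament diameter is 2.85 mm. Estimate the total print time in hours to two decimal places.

Extrusion cross-section: 0.15 × 0.55 → 0.0825 mm².
Total extruded path = 250000/0.0825 = 3030303 mm.
Time extruding: 3030303 / 141 → 21491.5 s.
Layer count = ceil(16 / 0.15) = 107.
Non-print overhead: 107 × 0.74 → 79.18 s.
Altogether 21491.5 + 79.18 = 21570.68 s, i.e. 5.99 hours.

5.99 hours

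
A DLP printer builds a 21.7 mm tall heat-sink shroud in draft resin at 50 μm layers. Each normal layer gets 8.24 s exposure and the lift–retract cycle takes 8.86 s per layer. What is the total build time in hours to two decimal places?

2.06 hours

Layer count = ceil(21.7 / 0.05) = 434.
Each layer takes = 8.24 + 8.86, so 17.1 s.
Build time: 434 × 17.1 s = 7421.4 s, i.e. 2.06 hours.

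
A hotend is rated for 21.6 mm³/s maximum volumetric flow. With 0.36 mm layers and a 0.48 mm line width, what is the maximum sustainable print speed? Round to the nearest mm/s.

Bead cross-section = 0.36 × 0.48 = 0.1728 mm².
v_max = Q/A = 21.6/0.1728 = 125.00 mm/s → 125 mm/s.

125 mm/s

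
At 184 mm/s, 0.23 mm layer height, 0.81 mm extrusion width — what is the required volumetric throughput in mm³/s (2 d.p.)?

Extrusion cross-section = 0.23 × 0.81, so 0.1863 mm².
Q = v·A = 184 × 0.1863 = 34.28 mm³/s.

34.28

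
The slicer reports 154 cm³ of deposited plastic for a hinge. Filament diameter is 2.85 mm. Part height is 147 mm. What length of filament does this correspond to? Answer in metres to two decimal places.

24.14 m

A = π r² = π × 1.425² = 6.3794 mm².
Length = 154 cm³ / 6.3794 mm² = 154000 / 6.3794 = 24140.2 mm = 24.14 m.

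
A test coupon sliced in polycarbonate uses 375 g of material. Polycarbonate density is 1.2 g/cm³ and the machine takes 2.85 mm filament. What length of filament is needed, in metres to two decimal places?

48.99 m

Volume = 375 g / 1.2 g·cm⁻³ = 312.5 cm³ = 312500 mm³.
Filament cross-section = π × (2.85/2)² = 6.3794 mm².
L = V/A = 312500/6.3794 = 48985.8 mm → 48.99 m.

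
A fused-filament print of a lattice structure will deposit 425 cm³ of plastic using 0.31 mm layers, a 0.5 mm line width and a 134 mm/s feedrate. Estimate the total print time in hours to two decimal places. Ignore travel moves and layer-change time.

Bead cross-section: 0.31 × 0.5 → 0.155 mm².
Toolpath length = 425 cm³ / 0.155 mm² = 425000 / 0.155 = 2741935.5 mm.
Print-move time = 2741935.5 / 134, so 20462.2 s.
Converting: 20462.2 s = 5.68 hours.

5.68 hours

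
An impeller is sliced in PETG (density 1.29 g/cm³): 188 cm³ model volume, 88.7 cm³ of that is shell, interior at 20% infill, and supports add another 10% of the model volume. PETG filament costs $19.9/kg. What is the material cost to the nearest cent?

Volume inside the shell = 188 − 88.7 = 99.3 cm³.
Infill volume: 0.20 × 99.3 → 19.86 cm³.
Support = 0.10 × 188 = 18.8 cm³.
Total printed volume: 88.7 + 19.86 + 18.8 → 127.36 cm³.
Mass = 127.36 × 1.29 = 164.2944 g.
At $19.9/kg: 164.2944/1000 × 19.9 = $3.27.

$3.27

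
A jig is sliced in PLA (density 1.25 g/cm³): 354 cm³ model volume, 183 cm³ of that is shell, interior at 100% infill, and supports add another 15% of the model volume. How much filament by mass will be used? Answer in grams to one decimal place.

508.9 g

Infill region: 354 − 183 → 171 cm³.
Deposited infill: 1.00 × 171 → 171 cm³.
Support = 0.15 × 354, so 53.1 cm³.
Deposited volume = 183 + 171 + 53.1 = 407.1 cm³.
Mass = 407.1 × 1.25, so 508.875 g.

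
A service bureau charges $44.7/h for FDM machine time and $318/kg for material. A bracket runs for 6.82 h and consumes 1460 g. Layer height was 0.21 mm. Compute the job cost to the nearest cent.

Machine cost: 44.7 × 6.82 → $304.854.
Material charge = 318 × 1460/1000, so $464.28.
Job cost: 304.854 + 464.28 = 769.134 ≈ $769.13.

$769.13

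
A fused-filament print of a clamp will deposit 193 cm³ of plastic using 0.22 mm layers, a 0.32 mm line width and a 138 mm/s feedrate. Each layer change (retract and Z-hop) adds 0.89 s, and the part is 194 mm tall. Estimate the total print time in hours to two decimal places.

5.74 hours

Extrusion cross-section = 0.22 × 0.32 = 0.0704 mm².
Path length: 193000 mm³ / 0.0704 mm² → 2741477.3 mm.
Extrusion time: 2741477.3 / 138 → 19865.8 s.
Layer count = ceil(194 / 0.22) = 882.
Layer-change overhead = 882 × 0.89 = 784.98 s.
Altogether 19865.8 + 784.98 = 20650.78 s, i.e. 5.74 hours.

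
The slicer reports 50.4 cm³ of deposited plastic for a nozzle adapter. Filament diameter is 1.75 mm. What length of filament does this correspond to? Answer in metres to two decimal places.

A = π r² = π × 0.875² = 2.4053 mm².
Length = 50.4 cm³ / 2.4053 mm² = 50400 / 2.4053 = 20953.73 mm = 20.95 m.

20.95 m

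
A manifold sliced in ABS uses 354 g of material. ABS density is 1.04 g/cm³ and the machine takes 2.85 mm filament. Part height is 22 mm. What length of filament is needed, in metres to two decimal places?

53.36 m

Extruded volume: 354/1.04 = 340.3846 cm³ (340384.6 mm³).
Cross-section of 2.85 mm filament: π·(2.85/2)² = 6.3794 mm².
L = V/A = 340384.6/6.3794 = 53356.84 mm → 53.36 m.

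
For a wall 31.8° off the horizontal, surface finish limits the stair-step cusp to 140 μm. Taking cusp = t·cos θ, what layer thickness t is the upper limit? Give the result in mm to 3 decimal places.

t = h_c / cos θ = 0.14 / 0.8499 = 0.165 mm.

0.165 mm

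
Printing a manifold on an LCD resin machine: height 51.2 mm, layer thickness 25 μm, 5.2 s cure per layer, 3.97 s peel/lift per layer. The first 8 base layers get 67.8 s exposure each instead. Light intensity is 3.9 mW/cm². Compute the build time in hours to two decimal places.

5.36 hours

Number of layers: 51.2 / 0.025 → 2048 (rounded up).
Burn-in layers = 8 × (67.8 + 3.97), so 574.16 s.
Remaining layers = 2040 × (5.2 + 3.97), so 18706.8 s.
Sum: 574.16 + 18706.8 = 19280.96 s → 5.36 hours.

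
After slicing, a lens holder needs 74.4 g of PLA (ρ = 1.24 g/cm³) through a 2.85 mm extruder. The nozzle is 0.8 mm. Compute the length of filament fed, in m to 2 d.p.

Volume = 74.4 g / 1.24 g·cm⁻³ = 60 cm³ = 60000 mm³.
Filament cross-section = π × (2.85/2)² = 6.3794 mm².
L = V/A = 60000/6.3794 = 9405.27 mm → 9.41 m.

9.41 m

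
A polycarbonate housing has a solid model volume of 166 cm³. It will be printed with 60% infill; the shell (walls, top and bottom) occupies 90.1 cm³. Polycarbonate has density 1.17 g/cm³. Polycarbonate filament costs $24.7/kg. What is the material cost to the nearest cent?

$3.92

Infill region = 166 − 90.1 = 75.9 cm³.
Infill deposited: 0.60 × 75.9 → 45.54 cm³.
Total printed volume = 90.1 + 45.54, so 135.64 cm³.
Mass = 135.64 × 1.17, so 158.6988 g.
At $24.7/kg: 158.6988/1000 × 24.7 = $3.92.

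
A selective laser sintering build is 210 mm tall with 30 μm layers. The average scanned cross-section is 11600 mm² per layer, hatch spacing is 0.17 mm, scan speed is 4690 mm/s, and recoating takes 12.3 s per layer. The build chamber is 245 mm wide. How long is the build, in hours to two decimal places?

Number of layers: 210 / 0.03 → 7000 (rounded up).
Scan path per layer: 11600 / 0.17 → 68235.3 mm.
Per-layer scan time = 68235.3 / 4690, so 14.5491 s.
Time per layer = 14.5491 + 12.3, so 26.8491 s.
Total: 7000 × 26.8491 s = 187943.7 s → 52.21 hours.

52.21 hours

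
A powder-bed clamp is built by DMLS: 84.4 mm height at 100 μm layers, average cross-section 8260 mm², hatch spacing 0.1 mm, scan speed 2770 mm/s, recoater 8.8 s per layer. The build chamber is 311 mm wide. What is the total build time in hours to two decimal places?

Layer count = ceil(84.4 / 0.1) = 844.
Per-layer scan distance = 8260 / 0.1, so 82600 mm.
Laser time per layer = 82600 / 2770, so 29.8195 s.
Time per layer = 29.8195 + 8.8 = 38.6195 s.
Total: 844 × 38.6195 s = 32594.858 s → 9.05 hours.

9.05 hours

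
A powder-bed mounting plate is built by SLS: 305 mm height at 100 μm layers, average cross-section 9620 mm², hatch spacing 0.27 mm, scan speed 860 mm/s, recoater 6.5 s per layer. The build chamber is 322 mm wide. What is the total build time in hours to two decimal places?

Number of layers: 305 / 0.1 → 3050 (rounded up).
Hatch length per layer = 9620 / 0.27 = 35629.6 mm.
Laser time per layer = 35629.6 / 860, so 41.4298 s.
Per-layer time: 41.4298 + 6.5 → 47.9298 s.
Total: 3050 × 47.9298 s = 146185.89 s → 40.61 hours.

40.61 hours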